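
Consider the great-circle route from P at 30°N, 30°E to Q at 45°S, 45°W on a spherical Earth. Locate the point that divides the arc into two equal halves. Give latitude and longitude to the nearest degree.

≈ 9°S, 3°W

From cos δ = sin φ₁ sin φ₂ + cos φ₁ cos φ₂ cos Δλ, the central angle is δ ≈ 1.767 rad (101.2°).
Interpolate at f = 1/2 with slerp weights a = sin((1−f)δ)/sin δ ≈ 0.788, b = sin(fδ)/sin δ ≈ 0.788.
p = a·p₁ + b·p₂ ≈ (0.985, -0.053, -0.163); φ = arcsin(p_z) ≈ -9.39°, λ = atan2(p_y, p_x) ≈ -3.07°.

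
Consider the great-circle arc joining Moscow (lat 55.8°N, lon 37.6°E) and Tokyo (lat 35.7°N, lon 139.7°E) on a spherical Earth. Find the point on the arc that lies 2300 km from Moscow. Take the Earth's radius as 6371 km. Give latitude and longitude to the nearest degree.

≈ lat 61°N, lon 76°E

Write both endpoints as unit vectors p₁, p₂ with components (cos φ cos λ, cos φ sin λ, sin φ).
The central angle between the endpoints is δ = arccos(p₁·p₂) ≈ 1.173 rad (67.2°). The total great-circle distance is δ·R ≈ 1.173 × 6371 ≈ 7476 km, so the target fraction is f = 2300/7476 ≈ 0.308.
Interpolate at f ≈ 0.308 with slerp weights a = sin((1−f)δ)/sin δ ≈ 0.787, b = sin(fδ)/sin δ ≈ 0.383.
p = a·p₁ + b·p₂ ≈ (0.113, 0.471, 0.875); φ = arcsin(p_z) ≈ 61.01°, λ = atan2(p_y, p_x) ≈ 76.47°.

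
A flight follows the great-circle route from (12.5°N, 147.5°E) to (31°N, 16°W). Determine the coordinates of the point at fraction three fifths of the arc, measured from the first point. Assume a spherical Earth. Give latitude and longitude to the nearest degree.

Convert each endpoint to a unit vector on the sphere (x = cos φ cos λ, y = cos φ sin λ, z = sin φ).
The central angle between the endpoints is δ = arccos(p₁·p₂) ≈ 2.334 rad (133.7°).
Interpolate at f = 3/5 with slerp weights a = sin((1−f)δ)/sin δ ≈ 1.112, b = sin(fδ)/sin δ ≈ 1.363.
p = a·p₁ + b·p₂ ≈ (0.208, 0.261, 0.943); φ = arcsin(p_z) ≈ 70.51°, λ = atan2(p_y, p_x) ≈ 51.48°.

≈ (71°N, 51°E)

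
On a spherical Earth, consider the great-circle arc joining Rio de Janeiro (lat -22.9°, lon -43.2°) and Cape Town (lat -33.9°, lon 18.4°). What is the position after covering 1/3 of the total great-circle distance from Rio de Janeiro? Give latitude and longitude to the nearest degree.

From cos δ = sin φ₁ sin φ₂ + cos φ₁ cos φ₂ cos Δλ, the central angle is δ ≈ 0.951 rad (54.5°).
Interpolate at f = 1/3 with slerp weights a = sin((1−f)δ)/sin δ ≈ 0.728, b = sin(fδ)/sin δ ≈ 0.383.
p = a·p₁ + b·p₂ ≈ (0.790, -0.359, -0.497); φ = arcsin(p_z) ≈ -29.79°, λ = atan2(p_y, p_x) ≈ -24.40°.

≈ lat -30°, lon -24°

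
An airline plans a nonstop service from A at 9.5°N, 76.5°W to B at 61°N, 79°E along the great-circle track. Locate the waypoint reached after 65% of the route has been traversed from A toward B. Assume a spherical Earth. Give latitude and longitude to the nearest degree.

Write both endpoints as unit vectors p₁, p₂ with components (cos φ cos λ, cos φ sin λ, sin φ).
The central angle between the endpoints is δ = arccos(p₁·p₂) ≈ 1.866 rad (106.9°).
Interpolate at f = 0.65 with slerp weights a = sin((1−f)δ)/sin δ ≈ 0.635, b = sin(fδ)/sin δ ≈ 0.979.
p = a·p₁ + b·p₂ ≈ (0.237, -0.143, 0.961); φ = arcsin(p_z) ≈ 73.94°, λ = atan2(p_y, p_x) ≈ -31.16°.

≈ 74°N, 31°W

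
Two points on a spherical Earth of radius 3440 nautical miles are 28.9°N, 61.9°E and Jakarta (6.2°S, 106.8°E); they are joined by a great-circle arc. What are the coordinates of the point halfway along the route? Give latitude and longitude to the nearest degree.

≈ 12°N, 86°E

Convert each endpoint to a unit vector on the sphere (x = cos φ cos λ, y = cos φ sin λ, z = sin φ).
The central angle between the endpoints is δ = arccos(p₁·p₂) ≈ 0.971 rad (55.6°).
Interpolate at f = 1/2 with slerp weights a = sin((1−f)δ)/sin δ ≈ 0.565, b = sin(fδ)/sin δ ≈ 0.565.
p = a·p₁ + b·p₂ ≈ (0.071, 0.975, 0.212); φ = arcsin(p_z) ≈ 12.25°, λ = atan2(p_y, p_x) ≈ 85.85°.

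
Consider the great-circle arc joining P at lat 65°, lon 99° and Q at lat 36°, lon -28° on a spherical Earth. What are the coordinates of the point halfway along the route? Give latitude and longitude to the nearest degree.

Convert each endpoint to a unit vector on the sphere (x = cos φ cos λ, y = cos φ sin λ, z = sin φ).
The central angle between the endpoints is δ = arccos(p₁·p₂) ≈ 1.238 rad (70.9°).
Interpolate at f = 1/2 with slerp weights a = sin((1−f)δ)/sin δ ≈ 0.614, b = sin(fδ)/sin δ ≈ 0.614.
p = a·p₁ + b·p₂ ≈ (0.398, 0.023, 0.917); φ = arcsin(p_z) ≈ 66.51°, λ = atan2(p_y, p_x) ≈ 3.32°.

≈ lat 67°, lon 3°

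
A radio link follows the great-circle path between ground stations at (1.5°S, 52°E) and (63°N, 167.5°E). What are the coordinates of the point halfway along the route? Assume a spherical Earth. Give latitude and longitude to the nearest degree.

≈ (44°N, 79°E)

From cos δ = sin φ₁ sin φ₂ + cos φ₁ cos φ₂ cos Δλ, the central angle is δ ≈ 1.791 rad (102.6°).
Interpolate at f = 1/2 with slerp weights a = sin((1−f)δ)/sin δ ≈ 0.800, b = sin(fδ)/sin δ ≈ 0.800.
p = a·p₁ + b·p₂ ≈ (0.138, 0.709, 0.692); φ = arcsin(p_z) ≈ 43.78°, λ = atan2(p_y, p_x) ≈ 79.00°.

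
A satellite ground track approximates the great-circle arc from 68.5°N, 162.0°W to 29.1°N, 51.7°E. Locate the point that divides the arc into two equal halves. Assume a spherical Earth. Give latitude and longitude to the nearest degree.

≈ 67°N, 71°E

Write both endpoints as unit vectors p₁, p₂ with components (cos φ cos λ, cos φ sin λ, sin φ).
The central angle between the endpoints is δ = arccos(p₁·p₂) ≈ 1.384 rad (79.3°).
Interpolate at f = 1/2 with slerp weights a = sin((1−f)δ)/sin δ ≈ 0.649, b = sin(fδ)/sin δ ≈ 0.649.
p = a·p₁ + b·p₂ ≈ (0.125, 0.372, 0.920); φ = arcsin(p_z) ≈ 66.91°, λ = atan2(p_y, p_x) ≈ 71.37°.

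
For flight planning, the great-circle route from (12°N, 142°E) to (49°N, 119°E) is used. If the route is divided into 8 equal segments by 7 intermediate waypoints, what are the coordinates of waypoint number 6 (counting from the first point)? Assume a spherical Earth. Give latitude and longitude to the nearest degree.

≈ (40°N, 127°E)

Convert each endpoint to a unit vector on the sphere (x = cos φ cos λ, y = cos φ sin λ, z = sin φ).
The central angle between the endpoints is δ = arccos(p₁·p₂) ≈ 0.726 rad (41.6°).
Interpolate at f = 6/8 with slerp weights a = sin((1−f)δ)/sin δ ≈ 0.272, b = sin(fδ)/sin δ ≈ 0.780.
p = a·p₁ + b·p₂ ≈ (-0.458, 0.611, 0.645); φ = arcsin(p_z) ≈ 40.20°, λ = atan2(p_y, p_x) ≈ 126.82°.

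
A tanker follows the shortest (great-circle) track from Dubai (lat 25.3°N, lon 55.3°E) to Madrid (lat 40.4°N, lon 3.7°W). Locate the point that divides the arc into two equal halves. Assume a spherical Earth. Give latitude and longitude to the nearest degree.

From cos δ = sin φ₁ sin φ₂ + cos φ₁ cos φ₂ cos Δλ, the central angle is δ ≈ 0.887 rad (50.8°).
Interpolate at f = 1/2 with slerp weights a = sin((1−f)δ)/sin δ ≈ 0.554, b = sin(fδ)/sin δ ≈ 0.554.
p = a·p₁ + b·p₂ ≈ (0.706, 0.384, 0.595); φ = arcsin(p_z) ≈ 36.54°, λ = atan2(p_y, p_x) ≈ 28.57°.

≈ lat 37°N, lon 29°E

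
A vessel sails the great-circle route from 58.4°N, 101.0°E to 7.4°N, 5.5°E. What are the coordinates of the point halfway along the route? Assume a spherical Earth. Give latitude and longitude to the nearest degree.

≈ 42°N, 34°E

Convert each endpoint to a unit vector on the sphere (x = cos φ cos λ, y = cos φ sin λ, z = sin φ).
The central angle between the endpoints is δ = arccos(p₁·p₂) ≈ 1.511 rad (86.6°).
Interpolate at f = 1/2 with slerp weights a = sin((1−f)δ)/sin δ ≈ 0.687, b = sin(fδ)/sin δ ≈ 0.687.
p = a·p₁ + b·p₂ ≈ (0.609, 0.419, 0.673); φ = arcsin(p_z) ≈ 42.33°, λ = atan2(p_y, p_x) ≈ 34.49°.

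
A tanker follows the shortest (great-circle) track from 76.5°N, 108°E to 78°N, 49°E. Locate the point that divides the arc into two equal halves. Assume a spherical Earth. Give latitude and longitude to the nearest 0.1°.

≈ 78.9°N, 80.4°E

Write both endpoints as unit vectors p₁, p₂ with components (cos φ cos λ, cos φ sin λ, sin φ).
The central angle between the endpoints is δ = arccos(p₁·p₂) ≈ 0.219 rad (12.5°).
Interpolate at f = 1/2 with slerp weights a = sin((1−f)δ)/sin δ ≈ 0.503, b = sin(fδ)/sin δ ≈ 0.503.
p = a·p₁ + b·p₂ ≈ (0.032, 0.191, 0.981); φ = arcsin(p_z) ≈ 78.85°, λ = atan2(p_y, p_x) ≈ 80.37°.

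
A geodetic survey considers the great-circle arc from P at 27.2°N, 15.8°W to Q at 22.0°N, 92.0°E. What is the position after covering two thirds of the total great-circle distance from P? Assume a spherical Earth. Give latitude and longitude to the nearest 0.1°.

Write both endpoints as unit vectors p₁, p₂ with components (cos φ cos λ, cos φ sin λ, sin φ).
The central angle between the endpoints is δ = arccos(p₁·p₂) ≈ 1.652 rad (94.6°).
Interpolate at f = 2/3 with slerp weights a = sin((1−f)δ)/sin δ ≈ 0.525, b = sin(fδ)/sin δ ≈ 0.895.
p = a·p₁ + b·p₂ ≈ (0.420, 0.702, 0.575); φ = arcsin(p_z) ≈ 35.11°, λ = atan2(p_y, p_x) ≈ 59.09°.

≈ 35.1°N, 59.1°E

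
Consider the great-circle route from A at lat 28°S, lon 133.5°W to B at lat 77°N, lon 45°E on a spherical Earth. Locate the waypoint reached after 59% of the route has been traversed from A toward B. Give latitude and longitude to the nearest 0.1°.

≈ lat 49.3°N, lon 132.8°W

The haversine formula gives a central angle δ ≈ 2.286 rad (131.0°) between the endpoints.
Interpolate at f = 0.59 with slerp weights a = sin((1−f)δ)/sin δ ≈ 1.068, b = sin(fδ)/sin δ ≈ 1.292.
p = a·p₁ + b·p₂ ≈ (-0.443, -0.478, 0.758); φ = arcsin(p_z) ≈ 49.28°, λ = atan2(p_y, p_x) ≈ -132.83°.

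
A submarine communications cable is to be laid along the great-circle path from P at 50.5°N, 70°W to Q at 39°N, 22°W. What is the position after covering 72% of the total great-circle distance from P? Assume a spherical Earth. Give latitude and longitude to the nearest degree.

Write both endpoints as unit vectors p₁, p₂ with components (cos φ cos λ, cos φ sin λ, sin φ).
The central angle between the endpoints is δ = arccos(p₁·p₂) ≈ 0.616 rad (35.3°).
Interpolate at f = 0.72 with slerp weights a = sin((1−f)δ)/sin δ ≈ 0.297, b = sin(fδ)/sin δ ≈ 0.743.
p = a·p₁ + b·p₂ ≈ (0.600, -0.394, 0.697); φ = arcsin(p_z) ≈ 44.15°, λ = atan2(p_y, p_x) ≈ -33.29°.

≈ 44°N, 33°W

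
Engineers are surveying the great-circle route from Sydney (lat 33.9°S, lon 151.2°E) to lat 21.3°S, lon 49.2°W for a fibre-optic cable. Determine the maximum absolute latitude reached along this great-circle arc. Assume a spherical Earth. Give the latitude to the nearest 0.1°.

The great circle lies in the plane with unit normal n̂ = (p₁ × p₂)/|p₁ × p₂|.
Here n̂_z ≈ +0.316; the vertex latitude is φ_max = arccos|n̂_z| ≈ 71.6°.
Check via Clairaut: cos φ_max = |cos φ₁| · sin C = cos(33.9°)·sin(157.6°) ≈ 0.316, again giving ≈ 71.6°.

≈ 71.6°S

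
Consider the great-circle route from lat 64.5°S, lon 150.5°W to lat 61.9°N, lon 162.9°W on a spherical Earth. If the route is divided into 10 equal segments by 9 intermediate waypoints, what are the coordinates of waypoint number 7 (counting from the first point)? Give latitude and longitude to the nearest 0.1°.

≈ lat 24.0°N, lon 158.4°W

Convert each endpoint to a unit vector on the sphere (x = cos φ cos λ, y = cos φ sin λ, z = sin φ).
The central angle between the endpoints is δ = arccos(p₁·p₂) ≈ 2.212 rad (126.7°).
Interpolate at f = 7/10 with slerp weights a = sin((1−f)δ)/sin δ ≈ 0.769, b = sin(fδ)/sin δ ≈ 1.248.
p = a·p₁ + b·p₂ ≈ (-0.850, -0.336, 0.407); φ = arcsin(p_z) ≈ 24.00°, λ = atan2(p_y, p_x) ≈ -158.44°.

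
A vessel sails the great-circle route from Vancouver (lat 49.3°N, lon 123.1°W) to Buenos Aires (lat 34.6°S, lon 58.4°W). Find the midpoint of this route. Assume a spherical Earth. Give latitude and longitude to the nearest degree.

Write both endpoints as unit vectors p₁, p₂ with components (cos φ cos λ, cos φ sin λ, sin φ).
The central angle between the endpoints is δ = arccos(p₁·p₂) ≈ 1.773 rad (101.6°).
Interpolate at f = 1/2 with slerp weights a = sin((1−f)δ)/sin δ ≈ 0.791, b = sin(fδ)/sin δ ≈ 0.791.
p = a·p₁ + b·p₂ ≈ (0.059, -0.987, 0.151); φ = arcsin(p_z) ≈ 8.66°, λ = atan2(p_y, p_x) ≈ -86.55°.

≈ lat 9°N, lon 87°W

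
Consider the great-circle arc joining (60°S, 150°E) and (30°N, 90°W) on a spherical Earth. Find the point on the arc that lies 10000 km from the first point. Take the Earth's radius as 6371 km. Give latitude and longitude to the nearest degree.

≈ (5°S, 112°W)

Write both endpoints as unit vectors p₁, p₂ with components (cos φ cos λ, cos φ sin λ, sin φ).
The central angle between the endpoints is δ = arccos(p₁·p₂) ≈ 2.278 rad (130.5°). The total great-circle distance is δ·R ≈ 2.278 × 6371 ≈ 14512 km, so the target fraction is f = 10000/14512 ≈ 0.689.
Interpolate at f ≈ 0.689 with slerp weights a = sin((1−f)δ)/sin δ ≈ 0.855, b = sin(fδ)/sin δ ≈ 1.315.
p = a·p₁ + b·p₂ ≈ (-0.370, -0.925, -0.083); φ = arcsin(p_z) ≈ -4.77°, λ = atan2(p_y, p_x) ≈ -111.82°.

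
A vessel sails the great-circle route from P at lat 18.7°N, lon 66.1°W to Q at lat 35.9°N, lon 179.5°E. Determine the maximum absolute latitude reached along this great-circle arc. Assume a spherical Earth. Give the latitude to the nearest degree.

≈ 45°N

The great circle lies in the plane with unit normal n̂ = (p₁ × p₂)/|p₁ × p₂|.
Here n̂_z ≈ -0.705; the vertex latitude is φ_max = arccos|n̂_z| ≈ 45.2°.
Check via Clairaut: cos φ_max = |cos φ₁| · sin C = cos(18.7°)·sin(48.1°) ≈ 0.705, again giving ≈ 45.2°.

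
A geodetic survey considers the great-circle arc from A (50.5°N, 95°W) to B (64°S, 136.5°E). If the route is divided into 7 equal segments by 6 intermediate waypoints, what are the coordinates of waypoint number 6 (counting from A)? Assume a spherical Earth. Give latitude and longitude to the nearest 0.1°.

≈ (57.4°S, 179.2°E)

The haversine formula gives a central angle δ ≈ 2.620 rad (150.1°) between the endpoints.
Interpolate at f = 6/7 with slerp weights a = sin((1−f)δ)/sin δ ≈ 0.734, b = sin(fδ)/sin δ ≈ 1.567.
p = a·p₁ + b·p₂ ≈ (-0.539, 0.008, -0.842); φ = arcsin(p_z) ≈ -57.38°, λ = atan2(p_y, p_x) ≈ 179.17°.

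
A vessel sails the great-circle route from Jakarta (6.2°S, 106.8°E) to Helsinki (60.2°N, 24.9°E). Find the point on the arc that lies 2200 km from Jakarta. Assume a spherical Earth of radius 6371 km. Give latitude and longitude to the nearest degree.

Convert each endpoint to a unit vector on the sphere (x = cos φ cos λ, y = cos φ sin λ, z = sin φ).
The central angle between the endpoints is δ = arccos(p₁·p₂) ≈ 1.595 rad (91.4°). The total great-circle distance is δ·R ≈ 1.595 × 6371 ≈ 10161 km, so the target fraction is f = 2200/10161 ≈ 0.217.
Interpolate at f ≈ 0.217 with slerp weights a = sin((1−f)δ)/sin δ ≈ 0.949, b = sin(fδ)/sin δ ≈ 0.339.
p = a·p₁ + b·p₂ ≈ (-0.120, 0.974, 0.191); φ = arcsin(p_z) ≈ 11.03°, λ = atan2(p_y, p_x) ≈ 97.03°.

≈ 11°N, 97°E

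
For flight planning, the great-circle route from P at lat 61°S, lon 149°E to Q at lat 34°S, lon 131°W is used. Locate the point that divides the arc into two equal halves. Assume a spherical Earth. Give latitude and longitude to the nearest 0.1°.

Convert each endpoint to a unit vector on the sphere (x = cos φ cos λ, y = cos φ sin λ, z = sin φ).
The central angle between the endpoints is δ = arccos(p₁·p₂) ≈ 0.978 rad (56.0°).
Interpolate at f = 1/2 with slerp weights a = sin((1−f)δ)/sin δ ≈ 0.566, b = sin(fδ)/sin δ ≈ 0.566.
p = a·p₁ + b·p₂ ≈ (-0.543, -0.213, -0.812); φ = arcsin(p_z) ≈ -54.29°, λ = atan2(p_y, p_x) ≈ -158.60°.

≈ lat 54.3°S, lon 158.6°W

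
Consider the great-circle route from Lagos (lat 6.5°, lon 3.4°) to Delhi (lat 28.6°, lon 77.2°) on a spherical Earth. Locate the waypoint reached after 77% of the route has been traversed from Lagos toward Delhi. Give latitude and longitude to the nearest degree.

≈ lat 27°, lon 58°

Convert each endpoint to a unit vector on the sphere (x = cos φ cos λ, y = cos φ sin λ, z = sin φ).
The central angle between the endpoints is δ = arccos(p₁·p₂) ≈ 1.269 rad (72.7°).
Interpolate at f = 0.77 with slerp weights a = sin((1−f)δ)/sin δ ≈ 0.301, b = sin(fδ)/sin δ ≈ 0.868.
p = a·p₁ + b·p₂ ≈ (0.468, 0.761, 0.450); φ = arcsin(p_z) ≈ 26.72°, λ = atan2(p_y, p_x) ≈ 58.42°.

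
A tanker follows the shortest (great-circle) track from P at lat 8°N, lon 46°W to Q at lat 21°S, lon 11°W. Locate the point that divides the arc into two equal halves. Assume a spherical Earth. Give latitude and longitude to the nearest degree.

Convert each endpoint to a unit vector on the sphere (x = cos φ cos λ, y = cos φ sin λ, z = sin φ).
The central angle between the endpoints is δ = arccos(p₁·p₂) ≈ 0.785 rad (45.0°).
Interpolate at f = 1/2 with slerp weights a = sin((1−f)δ)/sin δ ≈ 0.541, b = sin(fδ)/sin δ ≈ 0.541.
p = a·p₁ + b·p₂ ≈ (0.868, -0.482, -0.119); φ = arcsin(p_z) ≈ -6.81°, λ = atan2(p_y, p_x) ≈ -29.03°.

≈ lat 7°S, lon 29°W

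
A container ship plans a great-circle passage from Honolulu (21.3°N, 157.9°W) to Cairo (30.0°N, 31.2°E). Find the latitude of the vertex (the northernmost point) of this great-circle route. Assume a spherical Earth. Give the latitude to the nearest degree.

≈ 81°N

The great circle lies in the plane with unit normal n̂ = (p₁ × p₂)/|p₁ × p₂|.
Here n̂_z ≈ -0.162; the vertex latitude is φ_max = arccos|n̂_z| ≈ 80.7°.
Check via Clairaut: cos φ_max = |cos φ₁| · sin C = cos(21.3°)·sin(10.0°) ≈ 0.162, again giving ≈ 80.7°.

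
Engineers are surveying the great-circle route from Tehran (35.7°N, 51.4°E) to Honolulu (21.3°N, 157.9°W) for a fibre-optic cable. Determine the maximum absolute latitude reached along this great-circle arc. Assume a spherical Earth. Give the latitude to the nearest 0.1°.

≈ 65.5°N

The great circle lies in the plane with unit normal n̂ = (p₁ × p₂)/|p₁ × p₂|.
Here n̂_z ≈ +0.414; the vertex latitude is φ_max = arccos|n̂_z| ≈ 65.5°.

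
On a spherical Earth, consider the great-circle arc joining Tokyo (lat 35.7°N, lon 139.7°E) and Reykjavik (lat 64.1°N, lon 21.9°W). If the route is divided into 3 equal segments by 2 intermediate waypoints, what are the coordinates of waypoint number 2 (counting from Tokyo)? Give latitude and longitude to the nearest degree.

Convert each endpoint to a unit vector on the sphere (x = cos φ cos λ, y = cos φ sin λ, z = sin φ).
The central angle between the endpoints is δ = arccos(p₁·p₂) ≈ 1.381 rad (79.1°).
Interpolate at f = 2/3 with slerp weights a = sin((1−f)δ)/sin δ ≈ 0.452, b = sin(fδ)/sin δ ≈ 0.811.
p = a·p₁ + b·p₂ ≈ (0.048, 0.106, 0.993); φ = arcsin(p_z) ≈ 83.33°, λ = atan2(p_y, p_x) ≈ 65.41°.

≈ lat 83°N, lon 65°E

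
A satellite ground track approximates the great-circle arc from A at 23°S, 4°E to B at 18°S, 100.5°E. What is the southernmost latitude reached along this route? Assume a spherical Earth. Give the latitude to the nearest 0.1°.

≈ 29.5°S

The great circle lies in the plane with unit normal n̂ = (p₁ × p₂)/|p₁ × p₂|.
Here n̂_z ≈ +0.870; the vertex latitude is φ_max = arccos|n̂_z| ≈ 29.5°.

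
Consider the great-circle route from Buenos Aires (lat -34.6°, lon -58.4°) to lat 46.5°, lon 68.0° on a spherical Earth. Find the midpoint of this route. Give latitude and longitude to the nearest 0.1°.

The haversine formula gives a central angle δ ≈ 2.416 rad (138.4°) between the endpoints.
Interpolate at f = 1/2 with slerp weights a = sin((1−f)δ)/sin δ ≈ 1.409, b = sin(fδ)/sin δ ≈ 1.409.
p = a·p₁ + b·p₂ ≈ (0.971, -0.089, 0.222); φ = arcsin(p_z) ≈ 12.82°, λ = atan2(p_y, p_x) ≈ -5.21°.

≈ lat 12.8°, lon -5.2°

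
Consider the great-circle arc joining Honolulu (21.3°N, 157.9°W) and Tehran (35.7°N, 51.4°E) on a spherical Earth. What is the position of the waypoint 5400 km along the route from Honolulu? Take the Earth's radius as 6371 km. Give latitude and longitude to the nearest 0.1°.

≈ 60.0°N, 160.3°E

From cos δ = sin φ₁ sin φ₂ + cos φ₁ cos φ₂ cos Δλ, the central angle is δ ≈ 2.035 rad (116.6°). The total great-circle distance is δ·R ≈ 2.035 × 6371 ≈ 12966 km, so the target fraction is f = 5400/12966 ≈ 0.416.
Interpolate at f ≈ 0.416 with slerp weights a = sin((1−f)δ)/sin δ ≈ 1.037, b = sin(fδ)/sin δ ≈ 0.838.
p = a·p₁ + b·p₂ ≈ (-0.471, 0.169, 0.866); φ = arcsin(p_z) ≈ 60.01°, λ = atan2(p_y, p_x) ≈ 160.30°.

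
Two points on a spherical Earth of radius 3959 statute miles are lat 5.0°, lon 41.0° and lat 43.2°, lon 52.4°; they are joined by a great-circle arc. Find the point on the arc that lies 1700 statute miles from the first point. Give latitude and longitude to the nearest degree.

≈ lat 29°, lon 47°

Convert each endpoint to a unit vector on the sphere (x = cos φ cos λ, y = cos φ sin λ, z = sin φ).
The central angle between the endpoints is δ = arccos(p₁·p₂) ≈ 0.690 rad (39.5°). The total great-circle distance is δ·R ≈ 0.690 × 3959 ≈ 2730 mi, so the target fraction is f = 1700/2730 ≈ 0.623.
Interpolate at f ≈ 0.623 with slerp weights a = sin((1−f)δ)/sin δ ≈ 0.404, b = sin(fδ)/sin δ ≈ 0.654.
p = a·p₁ + b·p₂ ≈ (0.595, 0.642, 0.483); φ = arcsin(p_z) ≈ 28.90°, λ = atan2(p_y, p_x) ≈ 47.18°.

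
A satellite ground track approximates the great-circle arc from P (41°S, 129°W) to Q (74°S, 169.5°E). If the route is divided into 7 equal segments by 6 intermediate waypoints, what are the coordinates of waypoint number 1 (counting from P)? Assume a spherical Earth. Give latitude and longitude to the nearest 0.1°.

≈ (46.7°S, 132.2°W)

Convert each endpoint to a unit vector on the sphere (x = cos φ cos λ, y = cos φ sin λ, z = sin φ).
The central angle between the endpoints is δ = arccos(p₁·p₂) ≈ 0.753 rad (43.1°).
Interpolate at f = 1/7 with slerp weights a = sin((1−f)δ)/sin δ ≈ 0.880, b = sin(fδ)/sin δ ≈ 0.157.
p = a·p₁ + b·p₂ ≈ (-0.460, -0.508, -0.728); φ = arcsin(p_z) ≈ -46.72°, λ = atan2(p_y, p_x) ≈ -132.18°.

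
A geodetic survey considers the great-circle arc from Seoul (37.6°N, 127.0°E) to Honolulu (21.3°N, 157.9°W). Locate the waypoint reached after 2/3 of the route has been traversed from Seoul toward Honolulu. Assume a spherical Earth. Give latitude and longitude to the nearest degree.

≈ 32°N, 180°E

The haversine formula gives a central angle δ ≈ 1.147 rad (65.7°) between the endpoints.
Interpolate at f = 2/3 with slerp weights a = sin((1−f)δ)/sin δ ≈ 0.409, b = sin(fδ)/sin δ ≈ 0.759.
p = a·p₁ + b·p₂ ≈ (-0.851, -0.007, 0.526); φ = arcsin(p_z) ≈ 31.71°, λ = atan2(p_y, p_x) ≈ -179.51°.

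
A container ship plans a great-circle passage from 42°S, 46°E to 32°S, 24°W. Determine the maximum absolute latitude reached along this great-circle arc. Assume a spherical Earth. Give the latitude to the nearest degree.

≈ 44°S

The great circle lies in the plane with unit normal n̂ = (p₁ × p₂)/|p₁ × p₂|.
Here n̂_z ≈ -0.721; the vertex latitude is φ_max = arccos|n̂_z| ≈ 43.9°.
Check via Clairaut: cos φ_max = |cos φ₁| · sin C = cos(42.0°)·sin(104.1°) ≈ 0.721, again giving ≈ 43.9°.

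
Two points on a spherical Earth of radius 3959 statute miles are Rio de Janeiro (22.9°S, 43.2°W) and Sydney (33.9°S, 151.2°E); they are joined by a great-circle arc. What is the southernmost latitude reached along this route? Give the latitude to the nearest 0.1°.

The great circle lies in the plane with unit normal n̂ = (p₁ × p₂)/|p₁ × p₂|.
Here n̂_z ≈ -0.223; the vertex latitude is φ_max = arccos|n̂_z| ≈ 77.1°.
Check via Clairaut: cos φ_max = |cos φ₁| · sin C = cos(22.9°)·sin(166.0°) ≈ 0.223, again giving ≈ 77.1°.

≈ 77.1°S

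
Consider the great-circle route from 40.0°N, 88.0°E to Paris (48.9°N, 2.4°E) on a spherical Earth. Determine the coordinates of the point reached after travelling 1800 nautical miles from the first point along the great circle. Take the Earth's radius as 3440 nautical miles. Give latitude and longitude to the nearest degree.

≈ 53°N, 48°E

Write both endpoints as unit vectors p₁, p₂ with components (cos φ cos λ, cos φ sin λ, sin φ).
The central angle between the endpoints is δ = arccos(p₁·p₂) ≈ 1.020 rad (58.5°). The total great-circle distance is δ·R ≈ 1.020 × 3440 ≈ 3510 nmi, so the target fraction is f = 1800/3510 ≈ 0.513.
Interpolate at f ≈ 0.513 with slerp weights a = sin((1−f)δ)/sin δ ≈ 0.560, b = sin(fδ)/sin δ ≈ 0.586.
p = a·p₁ + b·p₂ ≈ (0.400, 0.445, 0.801); φ = arcsin(p_z) ≈ 53.27°, λ = atan2(p_y, p_x) ≈ 48.02°.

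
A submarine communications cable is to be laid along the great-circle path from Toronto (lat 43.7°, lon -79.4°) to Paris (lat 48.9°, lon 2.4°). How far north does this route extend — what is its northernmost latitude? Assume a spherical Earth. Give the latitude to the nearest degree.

≈ 54°

The great circle lies in the plane with unit normal n̂ = (p₁ × p₂)/|p₁ × p₂|.
Here n̂_z ≈ +0.582; the vertex latitude is φ_max = arccos|n̂_z| ≈ 54.4°.
Check via Clairaut: cos φ_max = |cos φ₁| · sin C = cos(43.7°)·sin(53.6°) ≈ 0.582, again giving ≈ 54.4°.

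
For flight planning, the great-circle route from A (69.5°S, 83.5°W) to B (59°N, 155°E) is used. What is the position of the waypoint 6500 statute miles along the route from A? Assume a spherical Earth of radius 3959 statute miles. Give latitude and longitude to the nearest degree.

Convert each endpoint to a unit vector on the sphere (x = cos φ cos λ, y = cos φ sin λ, z = sin φ).
The central angle between the endpoints is δ = arccos(p₁·p₂) ≈ 2.684 rad (153.8°). The total great-circle distance is δ·R ≈ 2.684 × 3959 ≈ 10626 mi, so the target fraction is f = 6500/10626 ≈ 0.612.
Interpolate at f ≈ 0.612 with slerp weights a = sin((1−f)δ)/sin δ ≈ 1.955, b = sin(fδ)/sin δ ≈ 2.258.
p = a·p₁ + b·p₂ ≈ (-0.976, -0.189, 0.105); φ = arcsin(p_z) ≈ 6.00°, λ = atan2(p_y, p_x) ≈ -169.06°.

≈ (6°N, 169°W)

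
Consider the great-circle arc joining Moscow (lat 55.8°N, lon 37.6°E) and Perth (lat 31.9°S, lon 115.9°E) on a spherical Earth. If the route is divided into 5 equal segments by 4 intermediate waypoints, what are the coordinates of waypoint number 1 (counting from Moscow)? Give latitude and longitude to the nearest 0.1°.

Convert each endpoint to a unit vector on the sphere (x = cos φ cos λ, y = cos φ sin λ, z = sin φ).
The central angle between the endpoints is δ = arccos(p₁·p₂) ≈ 1.918 rad (109.9°).
Interpolate at f = 1/5 with slerp weights a = sin((1−f)δ)/sin δ ≈ 1.063, b = sin(fδ)/sin δ ≈ 0.398.
p = a·p₁ + b·p₂ ≈ (0.326, 0.668, 0.669); φ = arcsin(p_z) ≈ 41.96°, λ = atan2(p_y, p_x) ≈ 64.02°.

≈ lat 42.0°N, lon 64.0°E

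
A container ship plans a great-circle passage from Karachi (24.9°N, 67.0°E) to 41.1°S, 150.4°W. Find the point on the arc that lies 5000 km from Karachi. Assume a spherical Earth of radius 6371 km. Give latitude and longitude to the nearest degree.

Convert each endpoint to a unit vector on the sphere (x = cos φ cos λ, y = cos φ sin λ, z = sin φ).
The central angle between the endpoints is δ = arccos(p₁·p₂) ≈ 2.532 rad (145.1°). The total great-circle distance is δ·R ≈ 2.532 × 6371 ≈ 16130 km, so the target fraction is f = 5000/16130 ≈ 0.310.
Interpolate at f ≈ 0.310 with slerp weights a = sin((1−f)δ)/sin δ ≈ 1.719, b = sin(fδ)/sin δ ≈ 1.234.
p = a·p₁ + b·p₂ ≈ (-0.199, 0.976, -0.087); φ = arcsin(p_z) ≈ -5.01°, λ = atan2(p_y, p_x) ≈ 101.54°.

≈ 5°S, 102°E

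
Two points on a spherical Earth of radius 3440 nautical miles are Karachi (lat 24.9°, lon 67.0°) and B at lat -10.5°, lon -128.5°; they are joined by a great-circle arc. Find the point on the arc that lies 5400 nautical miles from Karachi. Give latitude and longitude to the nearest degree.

≈ lat 37°, lon 177°

From cos δ = sin φ₁ sin φ₂ + cos φ₁ cos φ₂ cos Δλ, the central angle is δ ≈ 2.782 rad (159.4°). The total great-circle distance is δ·R ≈ 2.782 × 3440 ≈ 9571 nmi, so the target fraction is f = 5400/9571 ≈ 0.564.
Interpolate at f ≈ 0.564 with slerp weights a = sin((1−f)δ)/sin δ ≈ 2.663, b = sin(fδ)/sin δ ≈ 2.844.
p = a·p₁ + b·p₂ ≈ (-0.797, 0.035, 0.603); φ = arcsin(p_z) ≈ 37.09°, λ = atan2(p_y, p_x) ≈ 177.46°.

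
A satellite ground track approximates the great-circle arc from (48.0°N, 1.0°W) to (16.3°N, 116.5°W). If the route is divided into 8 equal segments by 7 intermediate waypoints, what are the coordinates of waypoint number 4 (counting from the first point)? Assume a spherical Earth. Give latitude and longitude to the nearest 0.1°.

≈ (48.6°N, 74.5°W)

Convert each endpoint to a unit vector on the sphere (x = cos φ cos λ, y = cos φ sin λ, z = sin φ).
The central angle between the endpoints is δ = arccos(p₁·p₂) ≈ 1.639 rad (93.9°).
Interpolate at f = 4/8 with slerp weights a = sin((1−f)δ)/sin δ ≈ 0.732, b = sin(fδ)/sin δ ≈ 0.732.
p = a·p₁ + b·p₂ ≈ (0.176, -0.638, 0.750); φ = arcsin(p_z) ≈ 48.58°, λ = atan2(p_y, p_x) ≈ -74.54°.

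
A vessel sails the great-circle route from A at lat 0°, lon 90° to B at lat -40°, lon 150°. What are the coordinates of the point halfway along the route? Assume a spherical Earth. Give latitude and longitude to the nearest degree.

Write both endpoints as unit vectors p₁, p₂ with components (cos φ cos λ, cos φ sin λ, sin φ).
The central angle between the endpoints is δ = arccos(p₁·p₂) ≈ 1.178 rad (67.5°).
Interpolate at f = 1/2 with slerp weights a = sin((1−f)δ)/sin δ ≈ 0.601, b = sin(fδ)/sin δ ≈ 0.601.
p = a·p₁ + b·p₂ ≈ (-0.399, 0.832, -0.386); φ = arcsin(p_z) ≈ -22.74°, λ = atan2(p_y, p_x) ≈ 115.63°.

≈ lat -23°, lon 116°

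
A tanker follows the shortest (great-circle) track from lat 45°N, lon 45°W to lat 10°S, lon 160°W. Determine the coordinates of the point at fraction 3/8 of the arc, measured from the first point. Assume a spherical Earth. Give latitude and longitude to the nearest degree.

≈ lat 37°N, lon 103°W

Convert each endpoint to a unit vector on the sphere (x = cos φ cos λ, y = cos φ sin λ, z = sin φ).
The central angle between the endpoints is δ = arccos(p₁·p₂) ≈ 2.001 rad (114.7°).
Interpolate at f = 3/8 with slerp weights a = sin((1−f)δ)/sin δ ≈ 1.044, b = sin(fδ)/sin δ ≈ 0.750.
p = a·p₁ + b·p₂ ≈ (-0.172, -0.775, 0.608); φ = arcsin(p_z) ≈ 37.46°, λ = atan2(p_y, p_x) ≈ -102.53°.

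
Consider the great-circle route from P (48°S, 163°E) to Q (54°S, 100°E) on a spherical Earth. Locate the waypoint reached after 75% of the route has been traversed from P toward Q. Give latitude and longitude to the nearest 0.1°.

≈ (55.9°S, 116.6°E)

The haversine formula gives a central angle δ ≈ 0.676 rad (38.8°) between the endpoints.
Interpolate at f = 0.75 with slerp weights a = sin((1−f)δ)/sin δ ≈ 0.269, b = sin(fδ)/sin δ ≈ 0.776.
p = a·p₁ + b·p₂ ≈ (-0.251, 0.502, -0.828); φ = arcsin(p_z) ≈ -55.86°, λ = atan2(p_y, p_x) ≈ 116.60°.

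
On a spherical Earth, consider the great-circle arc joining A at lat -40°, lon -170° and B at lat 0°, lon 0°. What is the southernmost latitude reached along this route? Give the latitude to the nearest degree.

The great circle lies in the plane with unit normal n̂ = (p₁ × p₂)/|p₁ × p₂|.
Here n̂_z ≈ +0.203; the vertex latitude is φ_max = arccos|n̂_z| ≈ 78.3°.
Check via Clairaut: cos φ_max = |cos φ₁| · sin C = cos(40.0°)·sin(164.7°) ≈ 0.203, again giving ≈ 78.3°.

≈ -78°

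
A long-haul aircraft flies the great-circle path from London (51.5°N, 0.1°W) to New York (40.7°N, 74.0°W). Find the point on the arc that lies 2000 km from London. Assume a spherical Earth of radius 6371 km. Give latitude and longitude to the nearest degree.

The haversine formula gives a central angle δ ≈ 0.875 rad (50.1°) between the endpoints. The total great-circle distance is δ·R ≈ 0.875 × 6371 ≈ 5573 km, so the target fraction is f = 2000/5573 ≈ 0.359.
Interpolate at f ≈ 0.359 with slerp weights a = sin((1−f)δ)/sin δ ≈ 0.693, b = sin(fδ)/sin δ ≈ 0.402.
p = a·p₁ + b·p₂ ≈ (0.516, -0.294, 0.805); φ = arcsin(p_z) ≈ 53.59°, λ = atan2(p_y, p_x) ≈ -29.70°.

≈ 54°N, 30°W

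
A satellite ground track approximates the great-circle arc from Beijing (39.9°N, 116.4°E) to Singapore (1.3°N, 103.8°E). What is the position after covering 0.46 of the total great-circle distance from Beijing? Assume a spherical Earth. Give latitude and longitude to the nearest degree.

≈ 22°N, 110°E

Convert each endpoint to a unit vector on the sphere (x = cos φ cos λ, y = cos φ sin λ, z = sin φ).
The central angle between the endpoints is δ = arccos(p₁·p₂) ≈ 0.703 rad (40.3°).
Interpolate at f = 0.46 with slerp weights a = sin((1−f)δ)/sin δ ≈ 0.573, b = sin(fδ)/sin δ ≈ 0.492.
p = a·p₁ + b·p₂ ≈ (-0.313, 0.871, 0.379); φ = arcsin(p_z) ≈ 22.26°, λ = atan2(p_y, p_x) ≈ 109.75°.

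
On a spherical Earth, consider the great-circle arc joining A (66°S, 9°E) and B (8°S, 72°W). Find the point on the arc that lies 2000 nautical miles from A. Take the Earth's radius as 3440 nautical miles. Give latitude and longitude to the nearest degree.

≈ (48°S, 46°W)

Write both endpoints as unit vectors p₁, p₂ with components (cos φ cos λ, cos φ sin λ, sin φ).
The central angle between the endpoints is δ = arccos(p₁·p₂) ≈ 1.379 rad (79.0°). The total great-circle distance is δ·R ≈ 1.379 × 3440 ≈ 4745 nmi, so the target fraction is f = 2000/4745 ≈ 0.421.
Interpolate at f ≈ 0.421 with slerp weights a = sin((1−f)δ)/sin δ ≈ 0.729, b = sin(fδ)/sin δ ≈ 0.559.
p = a·p₁ + b·p₂ ≈ (0.464, -0.480, -0.744); φ = arcsin(p_z) ≈ -48.08°, λ = atan2(p_y, p_x) ≈ -45.99°.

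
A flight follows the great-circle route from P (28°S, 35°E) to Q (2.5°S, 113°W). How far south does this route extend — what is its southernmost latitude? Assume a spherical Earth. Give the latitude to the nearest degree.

≈ 47°S

The great circle lies in the plane with unit normal n̂ = (p₁ × p₂)/|p₁ × p₂|.
Here n̂_z ≈ -0.681; the vertex latitude is φ_max = arccos|n̂_z| ≈ 47.0°.
Check via Clairaut: cos φ_max = |cos φ₁| · sin C = cos(28.0°)·sin(129.5°) ≈ 0.681, again giving ≈ 47.0°.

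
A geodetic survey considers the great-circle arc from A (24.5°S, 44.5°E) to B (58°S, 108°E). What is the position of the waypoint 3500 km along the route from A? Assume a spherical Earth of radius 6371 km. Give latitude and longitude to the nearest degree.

Write both endpoints as unit vectors p₁, p₂ with components (cos φ cos λ, cos φ sin λ, sin φ).
The central angle between the endpoints is δ = arccos(p₁·p₂) ≈ 0.968 rad (55.5°). The total great-circle distance is δ·R ≈ 0.968 × 6371 ≈ 6168 km, so the target fraction is f = 3500/6168 ≈ 0.567.
Interpolate at f ≈ 0.567 with slerp weights a = sin((1−f)δ)/sin δ ≈ 0.494, b = sin(fδ)/sin δ ≈ 0.634.
p = a·p₁ + b·p₂ ≈ (0.217, 0.634, -0.742); φ = arcsin(p_z) ≈ -47.92°, λ = atan2(p_y, p_x) ≈ 71.15°.

≈ (48°S, 71°E)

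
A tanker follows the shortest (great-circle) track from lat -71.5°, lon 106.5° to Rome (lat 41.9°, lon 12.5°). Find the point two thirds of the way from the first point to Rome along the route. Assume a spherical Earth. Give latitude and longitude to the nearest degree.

The haversine formula gives a central angle δ ≈ 2.278 rad (130.5°) between the endpoints.
Interpolate at f = 2/3 with slerp weights a = sin((1−f)δ)/sin δ ≈ 0.906, b = sin(fδ)/sin δ ≈ 1.314.
p = a·p₁ + b·p₂ ≈ (0.873, 0.487, 0.018); φ = arcsin(p_z) ≈ 1.06°, λ = atan2(p_y, p_x) ≈ 29.16°.

≈ lat 1°, lon 29°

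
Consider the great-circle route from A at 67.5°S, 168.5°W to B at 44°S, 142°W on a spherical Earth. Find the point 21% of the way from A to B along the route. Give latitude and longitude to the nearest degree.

Convert each endpoint to a unit vector on the sphere (x = cos φ cos λ, y = cos φ sin λ, z = sin φ).
The central angle between the endpoints is δ = arccos(p₁·p₂) ≈ 0.478 rad (27.4°).
Interpolate at f = 0.21 with slerp weights a = sin((1−f)δ)/sin δ ≈ 0.802, b = sin(fδ)/sin δ ≈ 0.218.
p = a·p₁ + b·p₂ ≈ (-0.424, -0.158, -0.892); φ = arcsin(p_z) ≈ -63.10°, λ = atan2(p_y, p_x) ≈ -159.61°.

≈ 63°S, 160°W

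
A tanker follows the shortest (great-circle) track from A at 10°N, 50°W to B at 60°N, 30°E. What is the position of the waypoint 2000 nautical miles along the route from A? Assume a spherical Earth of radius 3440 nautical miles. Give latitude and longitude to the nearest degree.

≈ 38°N, 29°W

Write both endpoints as unit vectors p₁, p₂ with components (cos φ cos λ, cos φ sin λ, sin φ).
The central angle between the endpoints is δ = arccos(p₁·p₂) ≈ 1.333 rad (76.4°). The total great-circle distance is δ·R ≈ 1.333 × 3440 ≈ 4584 nmi, so the target fraction is f = 2000/4584 ≈ 0.436.
Interpolate at f ≈ 0.436 with slerp weights a = sin((1−f)δ)/sin δ ≈ 0.702, b = sin(fδ)/sin δ ≈ 0.565.
p = a·p₁ + b·p₂ ≈ (0.689, -0.389, 0.611); φ = arcsin(p_z) ≈ 37.69°, λ = atan2(p_y, p_x) ≈ -29.41°.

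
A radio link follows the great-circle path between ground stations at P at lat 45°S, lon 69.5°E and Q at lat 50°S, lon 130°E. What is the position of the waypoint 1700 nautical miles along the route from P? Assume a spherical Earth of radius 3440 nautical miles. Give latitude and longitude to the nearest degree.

≈ lat 52°S, lon 112°E

Write both endpoints as unit vectors p₁, p₂ with components (cos φ cos λ, cos φ sin λ, sin φ).
The central angle between the endpoints is δ = arccos(p₁·p₂) ≈ 0.699 rad (40.0°). The total great-circle distance is δ·R ≈ 0.699 × 3440 ≈ 2405 nmi, so the target fraction is f = 1700/2405 ≈ 0.707.
Interpolate at f ≈ 0.707 with slerp weights a = sin((1−f)δ)/sin δ ≈ 0.316, b = sin(fδ)/sin δ ≈ 0.737.
p = a·p₁ + b·p₂ ≈ (-0.226, 0.572, -0.788); φ = arcsin(p_z) ≈ -52.02°, λ = atan2(p_y, p_x) ≈ 111.57°.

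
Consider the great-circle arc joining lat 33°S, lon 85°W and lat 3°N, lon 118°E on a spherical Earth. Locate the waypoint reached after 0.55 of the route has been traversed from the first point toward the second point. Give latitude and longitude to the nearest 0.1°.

≈ lat 47.1°S, lon 164.2°E

From cos δ = sin φ₁ sin φ₂ + cos φ₁ cos φ₂ cos Δλ, the central angle is δ ≈ 2.497 rad (143.1°).
Interpolate at f = 0.55 with slerp weights a = sin((1−f)δ)/sin δ ≈ 1.501, b = sin(fδ)/sin δ ≈ 1.632.
p = a·p₁ + b·p₂ ≈ (-0.656, 0.185, -0.732); φ = arcsin(p_z) ≈ -47.06°, λ = atan2(p_y, p_x) ≈ 164.22°.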